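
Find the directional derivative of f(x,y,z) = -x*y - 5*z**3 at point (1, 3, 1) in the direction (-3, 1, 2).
-11*sqrt(14)/7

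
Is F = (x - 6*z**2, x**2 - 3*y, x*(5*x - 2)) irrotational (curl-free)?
No, ∇×F = (0, -10*x - 12*z + 2, 2*x)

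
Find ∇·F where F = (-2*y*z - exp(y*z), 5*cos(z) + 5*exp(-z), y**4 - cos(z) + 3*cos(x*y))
sin(z)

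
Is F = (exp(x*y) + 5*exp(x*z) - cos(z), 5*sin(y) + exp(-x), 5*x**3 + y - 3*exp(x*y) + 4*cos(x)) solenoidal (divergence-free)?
No, ∇·F = y*exp(x*y) + 5*z*exp(x*z) + 5*cos(y)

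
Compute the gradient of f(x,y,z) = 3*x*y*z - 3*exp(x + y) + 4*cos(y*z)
(3*y*z - 3*exp(x + y), 3*x*z - 4*z*sin(y*z) - 3*exp(x + y), y*(3*x - 4*sin(y*z)))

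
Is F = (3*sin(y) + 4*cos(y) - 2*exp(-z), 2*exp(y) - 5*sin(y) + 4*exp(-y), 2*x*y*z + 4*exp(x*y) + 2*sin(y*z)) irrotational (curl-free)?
No, ∇×F = (2*x*z + 4*x*exp(x*y) + 2*z*cos(y*z), -2*y*z - 4*y*exp(x*y) + 2*exp(-z), 4*sin(y) - 3*cos(y))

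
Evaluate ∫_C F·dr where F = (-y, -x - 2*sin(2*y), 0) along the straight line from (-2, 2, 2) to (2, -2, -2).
0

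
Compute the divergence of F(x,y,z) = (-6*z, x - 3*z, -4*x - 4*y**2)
0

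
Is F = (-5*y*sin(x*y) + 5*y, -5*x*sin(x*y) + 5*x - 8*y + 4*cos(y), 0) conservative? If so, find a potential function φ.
Yes, F is conservative. φ = 5*x*y - 4*y**2 + 4*sin(y) + 5*cos(x*y)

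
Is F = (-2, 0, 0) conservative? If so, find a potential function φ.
Yes, F is conservative. φ = -2*x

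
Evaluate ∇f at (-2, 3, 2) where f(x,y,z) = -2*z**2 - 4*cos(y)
(0, 4*sin(3), -8)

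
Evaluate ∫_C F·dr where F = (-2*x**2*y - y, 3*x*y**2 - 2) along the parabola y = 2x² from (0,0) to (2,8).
87232/105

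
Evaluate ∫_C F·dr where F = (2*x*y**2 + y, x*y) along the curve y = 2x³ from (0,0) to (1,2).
45/14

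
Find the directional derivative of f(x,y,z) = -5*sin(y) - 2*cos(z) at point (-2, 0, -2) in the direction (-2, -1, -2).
4*sin(2)/3 + 5/3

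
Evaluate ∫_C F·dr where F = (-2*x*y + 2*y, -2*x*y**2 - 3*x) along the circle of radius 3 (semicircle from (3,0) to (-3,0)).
-171*pi/4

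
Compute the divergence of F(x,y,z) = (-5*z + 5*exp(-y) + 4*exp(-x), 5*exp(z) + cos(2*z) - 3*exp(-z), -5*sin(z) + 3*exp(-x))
-5*cos(z) - 4*exp(-x)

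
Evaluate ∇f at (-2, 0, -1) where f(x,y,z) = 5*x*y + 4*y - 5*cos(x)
(-5*sin(2), -6, 0)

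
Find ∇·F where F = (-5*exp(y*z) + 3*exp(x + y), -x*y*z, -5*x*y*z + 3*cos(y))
-5*x*y - x*z + 3*exp(x + y)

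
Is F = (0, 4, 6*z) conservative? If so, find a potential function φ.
Yes, F is conservative. φ = 4*y + 3*z**2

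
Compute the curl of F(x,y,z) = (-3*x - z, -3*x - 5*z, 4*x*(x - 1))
(5, 3 - 8*x, -3)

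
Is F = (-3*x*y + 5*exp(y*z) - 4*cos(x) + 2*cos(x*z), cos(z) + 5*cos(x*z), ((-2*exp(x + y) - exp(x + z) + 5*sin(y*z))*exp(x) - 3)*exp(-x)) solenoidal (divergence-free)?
No, ∇·F = 5*y*cos(y*z) - 3*y - 2*z*sin(x*z) - exp(x + z) + 4*sin(x)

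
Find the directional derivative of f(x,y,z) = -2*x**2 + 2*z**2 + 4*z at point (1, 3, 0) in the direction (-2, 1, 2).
16/3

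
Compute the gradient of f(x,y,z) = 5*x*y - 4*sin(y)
(5*y, 5*x - 4*cos(y), 0)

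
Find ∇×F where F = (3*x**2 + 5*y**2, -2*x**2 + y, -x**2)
(0, 2*x, -4*x - 10*y)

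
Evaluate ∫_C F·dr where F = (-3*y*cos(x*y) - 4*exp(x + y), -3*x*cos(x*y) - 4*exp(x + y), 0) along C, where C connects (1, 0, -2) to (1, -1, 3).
-4 + 3*sin(1) + 4*E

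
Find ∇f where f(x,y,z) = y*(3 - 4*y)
(0, 3 - 8*y, 0)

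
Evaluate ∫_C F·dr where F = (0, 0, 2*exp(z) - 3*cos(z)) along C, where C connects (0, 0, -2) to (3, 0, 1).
-3*sin(2) - 3*sin(1) - 2*exp(-2) + 2*E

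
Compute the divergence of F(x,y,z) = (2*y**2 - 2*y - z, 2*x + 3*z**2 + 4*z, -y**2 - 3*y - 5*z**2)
-10*z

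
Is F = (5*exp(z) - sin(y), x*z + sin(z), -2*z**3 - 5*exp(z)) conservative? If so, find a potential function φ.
No, ∇×F = (-x - cos(z), 5*exp(z), z + cos(y)) ≠ 0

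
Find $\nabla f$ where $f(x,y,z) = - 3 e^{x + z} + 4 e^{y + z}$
(-3*exp(x + z), 4*exp(y + z), -3*exp(x + z) + 4*exp(y + z))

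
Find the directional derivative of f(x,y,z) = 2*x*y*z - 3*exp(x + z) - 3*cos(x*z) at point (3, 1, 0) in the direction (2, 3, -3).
3*sqrt(22)*(-6 + exp(3))/22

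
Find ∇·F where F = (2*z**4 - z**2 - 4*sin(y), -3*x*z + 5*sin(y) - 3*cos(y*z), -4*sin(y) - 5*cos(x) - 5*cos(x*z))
5*x*sin(x*z) + 3*z*sin(y*z) + 5*cos(y)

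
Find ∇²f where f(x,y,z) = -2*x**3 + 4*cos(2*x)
-12*x - 16*cos(2*x)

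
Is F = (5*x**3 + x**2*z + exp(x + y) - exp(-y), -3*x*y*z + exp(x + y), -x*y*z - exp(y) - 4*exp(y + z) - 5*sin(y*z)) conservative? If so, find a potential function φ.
No, ∇×F = (3*x*y - x*z - 5*z*cos(y*z) - exp(y) - 4*exp(y + z), x**2 + y*z, -3*y*z - exp(-y)) ≠ 0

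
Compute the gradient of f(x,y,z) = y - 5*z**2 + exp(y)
(0, exp(y) + 1, -10*z)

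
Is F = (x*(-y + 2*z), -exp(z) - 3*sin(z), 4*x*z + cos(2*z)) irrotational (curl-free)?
No, ∇×F = (exp(z) + 3*cos(z), 2*x - 4*z, x)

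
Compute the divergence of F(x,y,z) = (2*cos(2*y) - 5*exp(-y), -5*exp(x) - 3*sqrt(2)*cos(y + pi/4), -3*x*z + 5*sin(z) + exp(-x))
-3*x + 3*sqrt(2)*sin(y + pi/4) + 5*cos(z)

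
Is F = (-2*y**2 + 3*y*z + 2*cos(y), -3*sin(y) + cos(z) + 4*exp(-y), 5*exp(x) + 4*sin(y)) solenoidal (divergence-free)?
No, ∇·F = -3*cos(y) - 4*exp(-y)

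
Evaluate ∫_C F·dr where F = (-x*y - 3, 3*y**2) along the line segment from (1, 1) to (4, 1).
-33/2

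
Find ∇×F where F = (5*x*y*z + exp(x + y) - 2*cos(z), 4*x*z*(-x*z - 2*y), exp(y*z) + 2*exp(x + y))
(8*x**2*z + 8*x*y + z*exp(y*z) + 2*exp(x + y), 5*x*y - 2*exp(x + y) + 2*sin(z), -8*x*z**2 - 5*x*z - 8*y*z - exp(x + y))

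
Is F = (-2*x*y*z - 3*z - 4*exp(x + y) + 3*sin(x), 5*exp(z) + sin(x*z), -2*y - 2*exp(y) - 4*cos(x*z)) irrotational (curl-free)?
No, ∇×F = (-x*cos(x*z) - 2*exp(y) - 5*exp(z) - 2, -2*x*y - 4*z*sin(x*z) - 3, 2*x*z + z*cos(x*z) + 4*exp(x + y))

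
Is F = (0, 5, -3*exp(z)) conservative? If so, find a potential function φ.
Yes, F is conservative. φ = 5*y - 3*exp(z)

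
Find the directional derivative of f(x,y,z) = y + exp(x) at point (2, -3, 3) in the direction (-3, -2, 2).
sqrt(17)*(-3*exp(2) - 2)/17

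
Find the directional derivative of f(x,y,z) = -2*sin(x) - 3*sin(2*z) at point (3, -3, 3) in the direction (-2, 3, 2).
4*sqrt(17)*(-3*cos(6) + cos(3))/17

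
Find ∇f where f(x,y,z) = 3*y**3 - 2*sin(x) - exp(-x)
(-2*cos(x) + exp(-x), 9*y**2, 0)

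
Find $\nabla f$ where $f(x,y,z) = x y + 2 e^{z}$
(y, x, 2*exp(z))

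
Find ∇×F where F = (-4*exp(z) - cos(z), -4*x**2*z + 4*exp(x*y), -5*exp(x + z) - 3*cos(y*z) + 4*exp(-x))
(4*x**2 + 3*z*sin(y*z), -4*exp(z) + 5*exp(x + z) + sin(z) + 4*exp(-x), -8*x*z + 4*y*exp(x*y))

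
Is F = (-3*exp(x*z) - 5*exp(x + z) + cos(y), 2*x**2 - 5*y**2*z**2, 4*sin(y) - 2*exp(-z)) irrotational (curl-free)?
No, ∇×F = (10*y**2*z + 4*cos(y), -3*x*exp(x*z) - 5*exp(x + z), 4*x + sin(y))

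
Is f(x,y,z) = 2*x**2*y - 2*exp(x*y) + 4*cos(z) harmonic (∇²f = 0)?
No, ∇²f = -2*x**2*exp(x*y) - 2*y*(y*exp(x*y) - 2) - 4*cos(z)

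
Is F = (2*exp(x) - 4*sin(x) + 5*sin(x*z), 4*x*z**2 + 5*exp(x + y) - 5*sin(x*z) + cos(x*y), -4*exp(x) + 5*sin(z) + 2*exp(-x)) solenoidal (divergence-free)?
No, ∇·F = -x*sin(x*y) + 5*z*cos(x*z) + 2*exp(x) + 5*exp(x + y) - 4*cos(x) + 5*cos(z)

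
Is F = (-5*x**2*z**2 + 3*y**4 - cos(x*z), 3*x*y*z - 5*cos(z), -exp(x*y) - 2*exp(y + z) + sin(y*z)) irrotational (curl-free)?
No, ∇×F = (-3*x*y - x*exp(x*y) + z*cos(y*z) - 2*exp(y + z) - 5*sin(z), -10*x**2*z + x*sin(x*z) + y*exp(x*y), 3*y*(-4*y**2 + z))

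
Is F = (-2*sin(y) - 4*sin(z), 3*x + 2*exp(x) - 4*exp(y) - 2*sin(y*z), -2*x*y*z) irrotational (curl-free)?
No, ∇×F = (-2*x*z + 2*y*cos(y*z), 2*y*z - 4*cos(z), 2*exp(x) + 2*cos(y) + 3)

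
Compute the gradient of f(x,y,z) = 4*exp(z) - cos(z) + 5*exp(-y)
(0, -5*exp(-y), 4*exp(z) + sin(z))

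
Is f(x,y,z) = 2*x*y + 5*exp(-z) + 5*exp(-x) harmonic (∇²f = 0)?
No, ∇²f = 5*exp(-z) + 5*exp(-x)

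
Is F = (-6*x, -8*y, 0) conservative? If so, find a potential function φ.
Yes, F is conservative. φ = -3*x**2 - 4*y**2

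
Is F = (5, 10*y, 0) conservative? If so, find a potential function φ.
Yes, F is conservative. φ = 5*x + 5*y**2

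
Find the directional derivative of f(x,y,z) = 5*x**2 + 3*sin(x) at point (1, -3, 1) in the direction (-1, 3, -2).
-sqrt(14)*(3*cos(1) + 10)/14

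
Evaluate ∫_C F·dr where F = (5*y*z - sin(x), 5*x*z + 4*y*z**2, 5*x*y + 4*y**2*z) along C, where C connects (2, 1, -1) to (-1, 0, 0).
-cos(2) + cos(1) + 8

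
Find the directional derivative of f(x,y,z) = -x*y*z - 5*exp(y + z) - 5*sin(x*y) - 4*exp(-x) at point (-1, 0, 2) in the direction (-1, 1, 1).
sqrt(3)*(-10*exp(2) - 4*E + 7)/3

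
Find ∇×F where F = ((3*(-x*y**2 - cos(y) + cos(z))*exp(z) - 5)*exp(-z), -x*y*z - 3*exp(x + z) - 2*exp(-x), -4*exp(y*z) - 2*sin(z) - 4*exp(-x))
(x*y - 4*z*exp(y*z) + 3*exp(x + z), -3*sin(z) + 5*exp(-z) - 4*exp(-x), 6*x*y - y*z - 3*exp(x + z) - 3*sin(y) + 2*exp(-x))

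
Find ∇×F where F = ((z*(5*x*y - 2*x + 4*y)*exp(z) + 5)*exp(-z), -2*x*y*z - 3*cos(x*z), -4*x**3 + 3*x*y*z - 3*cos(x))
(x*(2*y + 3*z - 3*sin(x*z)), 12*x**2 + 5*x*y - 2*x - 3*y*z + 4*y - 3*sin(x) - 5*exp(-z), z*(-5*x - 2*y + 3*sin(x*z) - 4))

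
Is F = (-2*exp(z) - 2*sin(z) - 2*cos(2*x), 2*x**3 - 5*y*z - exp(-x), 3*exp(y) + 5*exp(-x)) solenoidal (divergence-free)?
No, ∇·F = -5*z + 4*sin(2*x)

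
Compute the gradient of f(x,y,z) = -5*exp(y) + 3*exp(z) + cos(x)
(-sin(x), -5*exp(y), 3*exp(z))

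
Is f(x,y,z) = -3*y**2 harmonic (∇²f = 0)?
No, ∇²f = -6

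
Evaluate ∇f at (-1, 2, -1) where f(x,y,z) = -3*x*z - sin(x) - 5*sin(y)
(3 - cos(1), -5*cos(2), 3)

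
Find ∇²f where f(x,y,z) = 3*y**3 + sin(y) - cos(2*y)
18*y - sin(y) + 4*cos(2*y)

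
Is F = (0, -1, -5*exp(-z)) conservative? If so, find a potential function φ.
Yes, F is conservative. φ = -y + 5*exp(-z)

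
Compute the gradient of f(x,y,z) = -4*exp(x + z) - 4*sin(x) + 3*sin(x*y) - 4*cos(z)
(3*y*cos(x*y) - 4*exp(x + z) - 4*cos(x), 3*x*cos(x*y), -4*exp(x + z) + 4*sin(z))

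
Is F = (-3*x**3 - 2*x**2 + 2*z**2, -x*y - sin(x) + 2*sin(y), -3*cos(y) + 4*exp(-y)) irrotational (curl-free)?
No, ∇×F = (3*sin(y) - 4*exp(-y), 4*z, -y - cos(x))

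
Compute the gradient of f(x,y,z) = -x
(-1, 0, 0)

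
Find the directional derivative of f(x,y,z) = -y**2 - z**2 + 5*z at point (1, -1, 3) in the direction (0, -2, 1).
-sqrt(5)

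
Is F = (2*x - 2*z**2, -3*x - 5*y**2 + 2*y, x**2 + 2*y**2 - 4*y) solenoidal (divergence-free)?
No, ∇·F = 4 - 10*y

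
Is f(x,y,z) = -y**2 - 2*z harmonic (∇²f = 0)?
No, ∇²f = -2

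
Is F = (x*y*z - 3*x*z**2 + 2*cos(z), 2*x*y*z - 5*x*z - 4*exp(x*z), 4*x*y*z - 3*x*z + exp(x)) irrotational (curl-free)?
No, ∇×F = (x*(-2*y + 4*z + 4*exp(x*z) + 5), x*y - 6*x*z - 4*y*z + 3*z - exp(x) - 2*sin(z), z*(-x + 2*y - 4*exp(x*z) - 5))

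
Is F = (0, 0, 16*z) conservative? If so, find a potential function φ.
Yes, F is conservative. φ = 8*z**2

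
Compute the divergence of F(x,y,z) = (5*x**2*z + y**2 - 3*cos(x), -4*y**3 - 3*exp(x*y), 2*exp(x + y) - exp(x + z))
10*x*z - 3*x*exp(x*y) - 12*y**2 - exp(x + z) + 3*sin(x)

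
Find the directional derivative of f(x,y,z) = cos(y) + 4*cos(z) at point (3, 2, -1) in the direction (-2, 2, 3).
2*sqrt(17)*(-sin(2) + 6*sin(1))/17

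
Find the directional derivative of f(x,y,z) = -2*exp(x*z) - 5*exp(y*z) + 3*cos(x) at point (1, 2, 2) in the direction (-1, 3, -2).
sqrt(14)*(-10*exp(4) + 3*sin(1) + 8*exp(2))/14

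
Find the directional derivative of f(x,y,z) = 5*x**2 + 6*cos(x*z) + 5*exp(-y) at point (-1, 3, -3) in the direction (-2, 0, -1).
sqrt(5)*(4 - 42*sin(3)/5)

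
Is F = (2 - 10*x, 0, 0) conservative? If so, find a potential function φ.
Yes, F is conservative. φ = x*(2 - 5*x)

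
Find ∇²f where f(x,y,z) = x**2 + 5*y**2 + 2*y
12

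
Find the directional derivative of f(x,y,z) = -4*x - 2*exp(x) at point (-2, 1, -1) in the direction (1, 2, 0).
2*sqrt(5)*(-2*exp(2) - 1)*exp(-2)/5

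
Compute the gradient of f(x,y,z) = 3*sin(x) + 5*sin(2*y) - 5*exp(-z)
(3*cos(x), 10*cos(2*y), 5*exp(-z))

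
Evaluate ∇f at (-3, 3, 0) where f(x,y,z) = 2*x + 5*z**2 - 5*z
(2, 0, -5)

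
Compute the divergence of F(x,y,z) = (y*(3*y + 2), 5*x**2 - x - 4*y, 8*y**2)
-4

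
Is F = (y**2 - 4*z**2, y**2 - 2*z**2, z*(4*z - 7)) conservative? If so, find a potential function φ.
No, ∇×F = (4*z, -8*z, -2*y) ≠ 0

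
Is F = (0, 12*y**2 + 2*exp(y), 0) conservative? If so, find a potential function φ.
Yes, F is conservative. φ = 4*y**3 + 2*exp(y)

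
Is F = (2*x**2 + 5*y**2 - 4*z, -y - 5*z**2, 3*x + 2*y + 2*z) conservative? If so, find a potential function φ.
No, ∇×F = (10*z + 2, -7, -10*y) ≠ 0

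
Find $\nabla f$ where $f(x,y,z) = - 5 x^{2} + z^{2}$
(-10*x, 0, 2*z)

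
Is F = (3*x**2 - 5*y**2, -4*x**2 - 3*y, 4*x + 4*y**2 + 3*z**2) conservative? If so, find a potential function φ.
No, ∇×F = (8*y, -4, -8*x + 10*y) ≠ 0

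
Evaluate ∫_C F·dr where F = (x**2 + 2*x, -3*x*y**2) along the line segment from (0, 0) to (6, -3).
459/2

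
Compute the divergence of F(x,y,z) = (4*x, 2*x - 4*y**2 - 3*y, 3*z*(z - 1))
-8*y + 6*z - 2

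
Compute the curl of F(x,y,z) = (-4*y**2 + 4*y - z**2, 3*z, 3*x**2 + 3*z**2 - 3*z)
(-3, -6*x - 2*z, 8*y - 4)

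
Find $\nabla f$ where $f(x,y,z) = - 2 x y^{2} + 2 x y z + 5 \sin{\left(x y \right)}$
(y*(-2*y + 2*z + 5*cos(x*y)), x*(-4*y + 2*z + 5*cos(x*y)), 2*x*y)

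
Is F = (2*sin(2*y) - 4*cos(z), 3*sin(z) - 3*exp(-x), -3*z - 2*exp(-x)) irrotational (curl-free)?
No, ∇×F = (-3*cos(z), 4*sin(z) - 2*exp(-x), -4*cos(2*y) + 3*exp(-x))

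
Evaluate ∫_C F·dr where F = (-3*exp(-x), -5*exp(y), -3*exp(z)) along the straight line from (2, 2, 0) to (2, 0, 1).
-3*E - 2 + 5*exp(2)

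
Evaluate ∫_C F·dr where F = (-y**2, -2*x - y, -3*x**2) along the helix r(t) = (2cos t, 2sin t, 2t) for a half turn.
32/3 - 16*pi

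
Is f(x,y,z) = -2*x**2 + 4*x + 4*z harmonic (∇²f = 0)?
No, ∇²f = -4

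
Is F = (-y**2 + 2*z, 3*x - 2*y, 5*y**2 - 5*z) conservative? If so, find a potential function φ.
No, ∇×F = (10*y, 2, 2*y + 3) ≠ 0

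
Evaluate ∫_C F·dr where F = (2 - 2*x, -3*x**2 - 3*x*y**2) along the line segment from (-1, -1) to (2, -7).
408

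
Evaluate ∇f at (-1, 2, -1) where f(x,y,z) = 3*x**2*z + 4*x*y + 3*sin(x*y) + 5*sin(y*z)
(6*cos(2) + 14, -4 - 8*cos(2), 10*cos(2) + 3)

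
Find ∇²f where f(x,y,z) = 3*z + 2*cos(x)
-2*cos(x)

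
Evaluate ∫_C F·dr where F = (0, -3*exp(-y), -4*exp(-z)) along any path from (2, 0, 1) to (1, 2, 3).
-3 - 4*exp(-1) + 4*exp(-3) + 3*exp(-2)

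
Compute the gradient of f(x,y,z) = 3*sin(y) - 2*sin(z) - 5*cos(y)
(0, 5*sin(y) + 3*cos(y), -2*cos(z))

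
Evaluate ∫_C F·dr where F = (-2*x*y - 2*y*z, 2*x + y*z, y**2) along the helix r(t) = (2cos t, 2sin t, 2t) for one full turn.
4*pi*(3 + 4*pi)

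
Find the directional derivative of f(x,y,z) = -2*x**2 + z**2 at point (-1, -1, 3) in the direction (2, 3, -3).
-5*sqrt(22)/11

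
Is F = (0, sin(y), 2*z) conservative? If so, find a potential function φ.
Yes, F is conservative. φ = z**2 - cos(y)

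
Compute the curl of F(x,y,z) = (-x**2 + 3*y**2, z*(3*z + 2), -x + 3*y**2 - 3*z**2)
(6*y - 6*z - 2, 1, -6*y)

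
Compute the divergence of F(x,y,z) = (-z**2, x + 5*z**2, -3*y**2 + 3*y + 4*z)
4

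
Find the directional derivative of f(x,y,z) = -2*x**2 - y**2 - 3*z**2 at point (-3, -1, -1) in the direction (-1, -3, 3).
0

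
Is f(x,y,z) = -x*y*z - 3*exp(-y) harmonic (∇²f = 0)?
No, ∇²f = -3*exp(-y)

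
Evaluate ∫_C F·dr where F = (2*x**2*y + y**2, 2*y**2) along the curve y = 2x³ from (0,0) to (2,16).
59776/21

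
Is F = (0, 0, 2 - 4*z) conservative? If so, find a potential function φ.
Yes, F is conservative. φ = 2*z*(1 - z)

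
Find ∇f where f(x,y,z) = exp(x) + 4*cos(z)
(exp(x), 0, -4*sin(z))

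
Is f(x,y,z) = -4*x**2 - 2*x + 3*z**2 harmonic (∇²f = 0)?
No, ∇²f = -2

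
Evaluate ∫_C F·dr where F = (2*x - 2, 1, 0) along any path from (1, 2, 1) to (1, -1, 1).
-3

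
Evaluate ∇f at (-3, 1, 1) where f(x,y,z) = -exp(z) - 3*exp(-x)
(3*exp(3), 0, -E)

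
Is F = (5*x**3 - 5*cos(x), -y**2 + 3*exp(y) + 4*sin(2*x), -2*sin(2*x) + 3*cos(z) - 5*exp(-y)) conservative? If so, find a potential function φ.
No, ∇×F = (5*exp(-y), 4*cos(2*x), 8*cos(2*x)) ≠ 0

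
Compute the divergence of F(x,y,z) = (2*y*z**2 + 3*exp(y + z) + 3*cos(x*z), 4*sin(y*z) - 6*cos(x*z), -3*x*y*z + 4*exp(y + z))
-3*x*y - 3*z*sin(x*z) + 4*z*cos(y*z) + 4*exp(y + z)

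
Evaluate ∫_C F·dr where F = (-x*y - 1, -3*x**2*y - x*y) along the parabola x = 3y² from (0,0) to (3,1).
-237/20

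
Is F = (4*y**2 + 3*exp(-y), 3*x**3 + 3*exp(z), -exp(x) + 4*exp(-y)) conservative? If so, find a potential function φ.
No, ∇×F = (-3*exp(z) - 4*exp(-y), exp(x), 9*x**2 - 8*y + 3*exp(-y)) ≠ 0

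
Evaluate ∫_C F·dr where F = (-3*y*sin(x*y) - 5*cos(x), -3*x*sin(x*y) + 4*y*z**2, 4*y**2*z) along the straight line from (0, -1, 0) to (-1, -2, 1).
3*cos(2) + 5*sin(1) + 5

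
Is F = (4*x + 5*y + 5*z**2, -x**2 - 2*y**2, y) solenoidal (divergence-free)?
No, ∇·F = 4 - 4*y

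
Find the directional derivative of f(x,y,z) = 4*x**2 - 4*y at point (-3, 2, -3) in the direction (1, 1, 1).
-28*sqrt(3)/3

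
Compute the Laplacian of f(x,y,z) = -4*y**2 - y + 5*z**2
2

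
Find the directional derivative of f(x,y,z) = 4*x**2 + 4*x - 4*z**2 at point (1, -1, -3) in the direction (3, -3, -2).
-6*sqrt(22)/11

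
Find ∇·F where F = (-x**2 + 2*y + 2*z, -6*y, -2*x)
-2*x - 6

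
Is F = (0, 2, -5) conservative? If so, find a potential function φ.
Yes, F is conservative. φ = 2*y - 5*z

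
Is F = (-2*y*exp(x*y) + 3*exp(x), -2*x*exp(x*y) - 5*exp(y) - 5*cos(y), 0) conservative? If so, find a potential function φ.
Yes, F is conservative. φ = 3*exp(x) - 5*exp(y) - 2*exp(x*y) - 5*sin(y)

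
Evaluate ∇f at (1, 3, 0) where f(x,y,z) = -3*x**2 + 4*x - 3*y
(-2, -3, 0)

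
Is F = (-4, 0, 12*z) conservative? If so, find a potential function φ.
Yes, F is conservative. φ = -4*x + 6*z**2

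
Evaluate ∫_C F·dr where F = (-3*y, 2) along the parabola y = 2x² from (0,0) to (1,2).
2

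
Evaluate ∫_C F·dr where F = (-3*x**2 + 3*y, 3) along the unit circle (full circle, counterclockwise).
-3*pi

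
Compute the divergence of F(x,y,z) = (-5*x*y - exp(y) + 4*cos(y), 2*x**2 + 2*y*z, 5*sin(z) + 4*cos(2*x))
-5*y + 2*z + 5*cos(z)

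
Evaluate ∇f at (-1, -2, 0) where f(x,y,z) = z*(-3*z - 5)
(0, 0, -5)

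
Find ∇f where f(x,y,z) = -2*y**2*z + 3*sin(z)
(0, -4*y*z, -2*y**2 + 3*cos(z))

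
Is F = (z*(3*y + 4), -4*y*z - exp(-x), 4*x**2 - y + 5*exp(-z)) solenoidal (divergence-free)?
No, ∇·F = -4*z - 5*exp(-z)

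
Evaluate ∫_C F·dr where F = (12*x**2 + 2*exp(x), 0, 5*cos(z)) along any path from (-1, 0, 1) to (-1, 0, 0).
-5*sin(1)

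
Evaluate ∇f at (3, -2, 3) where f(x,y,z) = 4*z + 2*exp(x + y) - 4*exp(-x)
(2*(2 + exp(4))*exp(-3), 2*E, 4)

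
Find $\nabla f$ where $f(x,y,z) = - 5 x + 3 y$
(-5, 3, 0)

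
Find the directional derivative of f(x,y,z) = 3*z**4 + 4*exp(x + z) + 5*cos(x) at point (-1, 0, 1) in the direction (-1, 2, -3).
-sqrt(14)*(5*sin(1) + 52)/14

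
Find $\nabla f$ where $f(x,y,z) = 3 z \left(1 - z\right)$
(0, 0, 3 - 6*z)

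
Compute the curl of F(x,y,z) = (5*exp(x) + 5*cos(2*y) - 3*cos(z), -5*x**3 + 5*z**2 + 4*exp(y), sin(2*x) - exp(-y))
(-10*z + exp(-y), 3*sin(z) - 2*cos(2*x), -15*x**2 + 10*sin(2*y))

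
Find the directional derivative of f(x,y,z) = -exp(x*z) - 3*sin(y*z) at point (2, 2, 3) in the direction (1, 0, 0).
-3*exp(6)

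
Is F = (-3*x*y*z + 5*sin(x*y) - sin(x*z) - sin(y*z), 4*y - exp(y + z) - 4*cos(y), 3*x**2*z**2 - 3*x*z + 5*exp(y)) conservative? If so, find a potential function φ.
No, ∇×F = ((exp(z) + 5)*exp(y), -3*x*y - 6*x*z**2 - x*cos(x*z) - y*cos(y*z) + 3*z, 3*x*z - 5*x*cos(x*y) + z*cos(y*z)) ≠ 0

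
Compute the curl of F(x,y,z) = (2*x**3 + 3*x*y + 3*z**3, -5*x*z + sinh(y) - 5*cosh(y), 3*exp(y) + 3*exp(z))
(5*x + 3*exp(y), 9*z**2, -3*x - 5*z)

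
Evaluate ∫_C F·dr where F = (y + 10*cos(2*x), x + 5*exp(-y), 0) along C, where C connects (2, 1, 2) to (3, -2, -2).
-5*exp(2) - 8 + 5*sin(6) + 5*exp(-1) - 5*sin(4)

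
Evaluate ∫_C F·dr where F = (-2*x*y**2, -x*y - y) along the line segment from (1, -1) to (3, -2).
-76/3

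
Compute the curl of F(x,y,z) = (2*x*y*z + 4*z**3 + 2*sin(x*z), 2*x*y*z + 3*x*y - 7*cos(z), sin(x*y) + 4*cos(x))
(-2*x*y + x*cos(x*y) - 7*sin(z), 2*x*y + 2*x*cos(x*z) - y*cos(x*y) + 12*z**2 + 4*sin(x), -2*x*z + 2*y*z + 3*y)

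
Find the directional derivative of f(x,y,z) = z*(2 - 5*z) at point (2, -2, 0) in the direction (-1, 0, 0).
0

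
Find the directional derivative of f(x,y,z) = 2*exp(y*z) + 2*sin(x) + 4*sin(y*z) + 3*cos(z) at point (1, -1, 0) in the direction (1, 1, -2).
sqrt(6)*(cos(1) + 6)/3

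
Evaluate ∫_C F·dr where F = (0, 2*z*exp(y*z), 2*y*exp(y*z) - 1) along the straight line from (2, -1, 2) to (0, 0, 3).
1 - 2*exp(-2)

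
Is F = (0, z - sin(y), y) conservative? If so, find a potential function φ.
Yes, F is conservative. φ = y*z + cos(y)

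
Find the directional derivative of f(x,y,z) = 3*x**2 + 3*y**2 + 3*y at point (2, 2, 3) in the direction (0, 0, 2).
0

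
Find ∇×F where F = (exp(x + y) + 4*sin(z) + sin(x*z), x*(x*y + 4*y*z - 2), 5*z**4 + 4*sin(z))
(-4*x*y, x*cos(x*z) + 4*cos(z), 2*x*y + 4*y*z - exp(x + y) - 2)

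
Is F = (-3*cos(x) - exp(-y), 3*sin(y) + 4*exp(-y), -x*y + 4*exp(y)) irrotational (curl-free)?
No, ∇×F = (-x + 4*exp(y), y, -exp(-y))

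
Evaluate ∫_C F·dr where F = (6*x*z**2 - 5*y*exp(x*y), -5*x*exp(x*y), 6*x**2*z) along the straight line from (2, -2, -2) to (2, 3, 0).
-5*exp(6) - 48 + 5*exp(-4)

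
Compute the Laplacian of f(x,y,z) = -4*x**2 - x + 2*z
-8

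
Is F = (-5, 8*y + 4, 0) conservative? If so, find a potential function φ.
Yes, F is conservative. φ = -5*x + 4*y**2 + 4*y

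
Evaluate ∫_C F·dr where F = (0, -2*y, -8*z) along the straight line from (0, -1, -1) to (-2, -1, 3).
-32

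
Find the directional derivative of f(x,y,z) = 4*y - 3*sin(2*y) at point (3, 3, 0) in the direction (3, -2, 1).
2*sqrt(14)*(-2 + 3*cos(6))/7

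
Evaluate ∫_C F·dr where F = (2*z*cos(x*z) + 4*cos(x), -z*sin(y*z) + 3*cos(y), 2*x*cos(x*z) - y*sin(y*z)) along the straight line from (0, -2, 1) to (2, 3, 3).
cos(9) + 2*sin(6) - cos(2) + 3*sin(3) + 7*sin(2)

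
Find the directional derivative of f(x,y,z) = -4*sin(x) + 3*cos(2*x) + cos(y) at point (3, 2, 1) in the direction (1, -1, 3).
sqrt(11)*(sin(2) - 6*sin(6) - 4*cos(3))/11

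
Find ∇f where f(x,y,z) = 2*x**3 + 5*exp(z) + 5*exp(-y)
(6*x**2, -5*exp(-y), 5*exp(z))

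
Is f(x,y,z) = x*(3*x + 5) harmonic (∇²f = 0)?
No, ∇²f = 6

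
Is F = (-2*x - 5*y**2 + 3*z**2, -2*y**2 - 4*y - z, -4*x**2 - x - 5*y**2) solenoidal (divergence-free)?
No, ∇·F = -4*y - 6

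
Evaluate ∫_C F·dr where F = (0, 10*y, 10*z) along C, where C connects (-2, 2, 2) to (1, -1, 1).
-30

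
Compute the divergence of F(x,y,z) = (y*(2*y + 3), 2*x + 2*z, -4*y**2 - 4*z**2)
-8*z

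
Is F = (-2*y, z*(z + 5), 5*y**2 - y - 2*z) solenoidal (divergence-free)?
No, ∇·F = -2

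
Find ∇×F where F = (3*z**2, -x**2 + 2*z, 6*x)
(-2, 6*z - 6, -2*x)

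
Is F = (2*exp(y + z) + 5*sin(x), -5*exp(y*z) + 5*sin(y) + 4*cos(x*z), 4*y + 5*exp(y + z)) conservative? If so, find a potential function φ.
No, ∇×F = (4*x*sin(x*z) + 5*y*exp(y*z) + 5*exp(y + z) + 4, 2*exp(y + z), -4*z*sin(x*z) - 2*exp(y + z)) ≠ 0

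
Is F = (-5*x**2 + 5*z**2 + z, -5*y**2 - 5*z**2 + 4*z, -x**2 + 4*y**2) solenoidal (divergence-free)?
No, ∇·F = -10*x - 10*y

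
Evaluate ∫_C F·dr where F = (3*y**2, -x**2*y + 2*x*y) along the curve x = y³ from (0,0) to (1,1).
83/40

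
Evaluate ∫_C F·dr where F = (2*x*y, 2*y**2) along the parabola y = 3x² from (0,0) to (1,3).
39/2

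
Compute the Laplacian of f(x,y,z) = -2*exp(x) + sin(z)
-2*exp(x) - sin(z)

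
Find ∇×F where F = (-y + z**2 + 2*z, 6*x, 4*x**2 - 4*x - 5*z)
(0, -8*x + 2*z + 6, 7)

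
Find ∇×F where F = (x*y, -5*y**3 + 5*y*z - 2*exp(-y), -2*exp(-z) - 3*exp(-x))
(-5*y, -3*exp(-x), -x)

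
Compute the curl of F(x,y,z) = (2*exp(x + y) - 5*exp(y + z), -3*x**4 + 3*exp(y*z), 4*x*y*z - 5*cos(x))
(4*x*z - 3*y*exp(y*z), -4*y*z - 5*exp(y + z) - 5*sin(x), -12*x**3 - 2*exp(x + y) + 5*exp(y + z))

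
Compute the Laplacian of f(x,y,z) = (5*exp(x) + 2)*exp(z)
(10*exp(x) + 2)*exp(z)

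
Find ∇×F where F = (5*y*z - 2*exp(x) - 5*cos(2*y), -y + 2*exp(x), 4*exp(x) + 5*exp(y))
(5*exp(y), 5*y - 4*exp(x), -5*z + 2*exp(x) - 10*sin(2*y))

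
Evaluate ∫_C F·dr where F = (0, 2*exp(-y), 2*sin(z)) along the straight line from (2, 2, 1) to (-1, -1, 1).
2*(1 - exp(3))*exp(-2)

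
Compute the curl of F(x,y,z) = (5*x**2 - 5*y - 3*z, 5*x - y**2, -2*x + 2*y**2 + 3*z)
(4*y, -1, 10)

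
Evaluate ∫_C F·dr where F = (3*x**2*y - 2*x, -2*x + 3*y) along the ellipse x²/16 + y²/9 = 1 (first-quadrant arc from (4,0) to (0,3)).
59/2 - 42*pi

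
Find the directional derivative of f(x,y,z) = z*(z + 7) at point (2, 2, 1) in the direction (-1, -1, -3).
-27*sqrt(11)/11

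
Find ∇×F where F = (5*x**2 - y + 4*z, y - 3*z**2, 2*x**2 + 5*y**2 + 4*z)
(10*y + 6*z, 4 - 4*x, 1)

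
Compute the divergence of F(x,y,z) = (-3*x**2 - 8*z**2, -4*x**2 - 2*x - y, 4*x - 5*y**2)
-6*x - 1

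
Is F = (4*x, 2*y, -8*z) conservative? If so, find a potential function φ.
Yes, F is conservative. φ = 2*x**2 + y**2 - 4*z**2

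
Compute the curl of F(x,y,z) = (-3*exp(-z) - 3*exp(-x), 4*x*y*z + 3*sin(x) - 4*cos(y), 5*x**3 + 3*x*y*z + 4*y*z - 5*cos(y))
(-4*x*y + 3*x*z + 4*z + 5*sin(y), -15*x**2 - 3*y*z + 3*exp(-z), 4*y*z + 3*cos(x))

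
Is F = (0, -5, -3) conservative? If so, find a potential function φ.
Yes, F is conservative. φ = -5*y - 3*z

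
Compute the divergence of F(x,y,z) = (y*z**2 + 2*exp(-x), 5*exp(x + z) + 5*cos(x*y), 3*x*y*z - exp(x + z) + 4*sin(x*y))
3*x*y - 5*x*sin(x*y) - exp(x + z) - 2*exp(-x)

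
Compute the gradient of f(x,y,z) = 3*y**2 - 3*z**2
(0, 6*y, -6*z)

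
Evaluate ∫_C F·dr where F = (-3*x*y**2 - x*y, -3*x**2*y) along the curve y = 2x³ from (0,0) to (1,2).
-32/5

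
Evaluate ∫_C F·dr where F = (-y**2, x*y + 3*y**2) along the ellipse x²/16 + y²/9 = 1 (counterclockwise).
0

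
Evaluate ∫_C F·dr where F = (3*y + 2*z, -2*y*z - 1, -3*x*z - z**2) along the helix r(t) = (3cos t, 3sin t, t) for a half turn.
-15*pi - pi**3/3 + 18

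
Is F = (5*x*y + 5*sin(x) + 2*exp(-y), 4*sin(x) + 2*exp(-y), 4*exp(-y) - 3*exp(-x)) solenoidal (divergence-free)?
No, ∇·F = 5*y + 5*cos(x) - 2*exp(-y)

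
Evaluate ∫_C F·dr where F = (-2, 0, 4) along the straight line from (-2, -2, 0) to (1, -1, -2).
-14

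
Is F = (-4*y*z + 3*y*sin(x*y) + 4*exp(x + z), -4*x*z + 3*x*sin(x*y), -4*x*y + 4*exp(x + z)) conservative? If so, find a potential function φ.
Yes, F is conservative. φ = -4*x*y*z + 4*exp(x + z) - 3*cos(x*y)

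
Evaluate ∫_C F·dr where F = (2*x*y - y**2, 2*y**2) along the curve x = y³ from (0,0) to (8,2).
10064/105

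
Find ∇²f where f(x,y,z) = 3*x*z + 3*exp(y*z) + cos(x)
3*y**2*exp(y*z) + 3*z**2*exp(y*z) - cos(x)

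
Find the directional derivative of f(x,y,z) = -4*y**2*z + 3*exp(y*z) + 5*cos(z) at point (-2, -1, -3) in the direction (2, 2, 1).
-7*exp(3) - 52/3 + 5*sin(3)/3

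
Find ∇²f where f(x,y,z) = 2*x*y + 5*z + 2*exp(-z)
2*exp(-z)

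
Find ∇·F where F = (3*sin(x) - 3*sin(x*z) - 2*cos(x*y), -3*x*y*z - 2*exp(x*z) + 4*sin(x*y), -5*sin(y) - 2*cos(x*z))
-3*x*z + 2*x*sin(x*z) + 4*x*cos(x*y) + 2*y*sin(x*y) - 3*z*cos(x*z) + 3*cos(x)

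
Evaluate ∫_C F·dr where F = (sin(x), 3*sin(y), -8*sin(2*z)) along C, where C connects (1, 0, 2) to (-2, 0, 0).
-cos(2) + cos(1) - 4*cos(4) + 4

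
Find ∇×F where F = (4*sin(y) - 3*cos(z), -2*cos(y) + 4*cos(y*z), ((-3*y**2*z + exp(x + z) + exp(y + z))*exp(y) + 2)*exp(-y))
(-6*y*z + 4*y*sin(y*z) + exp(y + z) - 2*exp(-y), -exp(x + z) + 3*sin(z), -4*cos(y))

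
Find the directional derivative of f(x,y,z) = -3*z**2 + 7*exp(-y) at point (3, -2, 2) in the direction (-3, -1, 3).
sqrt(19)*(-36 + 7*exp(2))/19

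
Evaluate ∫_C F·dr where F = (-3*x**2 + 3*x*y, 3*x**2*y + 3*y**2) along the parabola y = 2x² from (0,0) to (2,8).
784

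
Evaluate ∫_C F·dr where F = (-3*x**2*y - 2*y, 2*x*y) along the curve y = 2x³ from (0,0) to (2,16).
2512/7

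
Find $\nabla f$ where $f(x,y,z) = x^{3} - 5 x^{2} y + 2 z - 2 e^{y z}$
(x*(3*x - 10*y), -5*x**2 - 2*z*exp(y*z), -2*y*exp(y*z) + 2)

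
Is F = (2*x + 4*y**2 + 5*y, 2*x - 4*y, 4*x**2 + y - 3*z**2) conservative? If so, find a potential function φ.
No, ∇×F = (1, -8*x, -8*y - 3) ≠ 0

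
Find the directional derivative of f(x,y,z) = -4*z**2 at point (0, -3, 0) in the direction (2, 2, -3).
0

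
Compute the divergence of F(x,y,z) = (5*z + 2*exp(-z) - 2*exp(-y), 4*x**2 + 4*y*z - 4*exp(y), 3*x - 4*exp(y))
4*z - 4*exp(y)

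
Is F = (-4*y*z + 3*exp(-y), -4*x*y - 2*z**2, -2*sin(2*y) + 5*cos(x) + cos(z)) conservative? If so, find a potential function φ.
No, ∇×F = (4*z - 4*cos(2*y), -4*y + 5*sin(x), -4*y + 4*z + 3*exp(-y)) ≠ 0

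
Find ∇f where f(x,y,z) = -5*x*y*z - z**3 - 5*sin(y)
(-5*y*z, -5*x*z - 5*cos(y), -5*x*y - 3*z**2)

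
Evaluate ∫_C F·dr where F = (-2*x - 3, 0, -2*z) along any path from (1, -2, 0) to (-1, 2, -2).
2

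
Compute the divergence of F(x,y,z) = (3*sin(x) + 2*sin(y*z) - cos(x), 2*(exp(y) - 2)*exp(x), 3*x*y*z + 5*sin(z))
3*x*y + 2*exp(x + y) + sin(x) + 3*cos(x) + 5*cos(z)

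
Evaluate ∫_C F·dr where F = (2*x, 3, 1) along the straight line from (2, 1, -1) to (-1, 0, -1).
-6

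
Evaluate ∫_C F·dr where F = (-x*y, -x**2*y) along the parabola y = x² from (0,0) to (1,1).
-7/12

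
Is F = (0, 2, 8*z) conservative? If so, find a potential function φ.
Yes, F is conservative. φ = 2*y + 4*z**2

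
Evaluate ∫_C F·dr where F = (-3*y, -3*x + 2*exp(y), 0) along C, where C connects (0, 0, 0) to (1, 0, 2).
0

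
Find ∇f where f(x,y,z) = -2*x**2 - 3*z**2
(-4*x, 0, -6*z)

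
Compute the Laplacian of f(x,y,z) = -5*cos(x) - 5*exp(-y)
5*cos(x) - 5*exp(-y)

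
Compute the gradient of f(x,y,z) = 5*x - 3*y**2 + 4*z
(5, -6*y, 4)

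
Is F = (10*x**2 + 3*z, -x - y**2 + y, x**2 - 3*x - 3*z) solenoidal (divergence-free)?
No, ∇·F = 20*x - 2*y - 2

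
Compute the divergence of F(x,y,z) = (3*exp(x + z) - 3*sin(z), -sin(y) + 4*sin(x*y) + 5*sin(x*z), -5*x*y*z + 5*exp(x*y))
-5*x*y + 4*x*cos(x*y) + 3*exp(x + z) - cos(y)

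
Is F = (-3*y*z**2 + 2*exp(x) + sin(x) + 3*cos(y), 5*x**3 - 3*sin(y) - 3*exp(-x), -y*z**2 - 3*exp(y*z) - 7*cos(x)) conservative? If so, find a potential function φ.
No, ∇×F = (z*(-z - 3*exp(y*z)), -6*y*z - 7*sin(x), 15*x**2 + 3*z**2 + 3*sin(y) + 3*exp(-x)) ≠ 0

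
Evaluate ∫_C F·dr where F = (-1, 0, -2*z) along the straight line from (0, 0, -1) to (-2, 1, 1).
2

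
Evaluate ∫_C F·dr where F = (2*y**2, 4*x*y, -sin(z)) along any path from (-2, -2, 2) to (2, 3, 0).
53 - cos(2)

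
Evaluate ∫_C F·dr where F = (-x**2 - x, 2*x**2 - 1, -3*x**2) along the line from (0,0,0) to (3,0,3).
-81/2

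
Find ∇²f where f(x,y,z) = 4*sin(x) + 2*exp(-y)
-4*sin(x) + 2*exp(-y)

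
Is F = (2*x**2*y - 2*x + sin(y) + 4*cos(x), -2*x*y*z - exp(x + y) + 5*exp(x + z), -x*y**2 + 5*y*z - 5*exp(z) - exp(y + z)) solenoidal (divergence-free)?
No, ∇·F = 4*x*y - 2*x*z + 5*y - 5*exp(z) - exp(x + y) - exp(y + z) - 4*sin(x) - 2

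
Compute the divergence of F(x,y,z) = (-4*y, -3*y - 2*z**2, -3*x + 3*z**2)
6*z - 3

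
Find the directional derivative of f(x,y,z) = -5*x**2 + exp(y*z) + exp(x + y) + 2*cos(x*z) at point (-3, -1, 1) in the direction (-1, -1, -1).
2*sqrt(3)*(-15*exp(4) - 1 + 2*exp(4)*sin(3))*exp(-4)/3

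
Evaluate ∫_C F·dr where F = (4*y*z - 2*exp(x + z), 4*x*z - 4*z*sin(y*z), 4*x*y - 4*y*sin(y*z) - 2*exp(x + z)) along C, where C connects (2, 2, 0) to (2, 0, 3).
2*(1 - exp(3))*exp(2)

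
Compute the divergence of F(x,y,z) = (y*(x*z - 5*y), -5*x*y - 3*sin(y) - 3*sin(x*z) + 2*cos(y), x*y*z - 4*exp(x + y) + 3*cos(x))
x*y - 5*x + y*z - 2*sin(y) - 3*cos(y)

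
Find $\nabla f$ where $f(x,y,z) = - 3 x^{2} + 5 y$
(-6*x, 5, 0)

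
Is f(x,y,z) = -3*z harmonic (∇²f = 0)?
Yes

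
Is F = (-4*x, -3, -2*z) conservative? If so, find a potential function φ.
Yes, F is conservative. φ = -2*x**2 - 3*y - z**2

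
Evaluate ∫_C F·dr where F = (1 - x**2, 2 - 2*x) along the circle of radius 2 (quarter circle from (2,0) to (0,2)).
14/3 - 2*pi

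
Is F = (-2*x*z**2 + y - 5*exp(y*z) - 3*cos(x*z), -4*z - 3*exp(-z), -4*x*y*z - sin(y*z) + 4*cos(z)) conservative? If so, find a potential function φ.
No, ∇×F = (-4*x*z - z*cos(y*z) + 4 - 3*exp(-z), -4*x*z + 3*x*sin(x*z) + 4*y*z - 5*y*exp(y*z), 5*z*exp(y*z) - 1) ≠ 0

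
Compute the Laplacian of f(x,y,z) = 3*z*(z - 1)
6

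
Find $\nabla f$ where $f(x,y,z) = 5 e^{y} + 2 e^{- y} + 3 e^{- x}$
(-3*exp(-x), 5*exp(y) - 2*exp(-y), 0)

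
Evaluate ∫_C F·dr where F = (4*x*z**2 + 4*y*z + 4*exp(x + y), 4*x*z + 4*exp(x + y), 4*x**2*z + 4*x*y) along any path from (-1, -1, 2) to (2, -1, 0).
-16 - 4*exp(-2) + 4*E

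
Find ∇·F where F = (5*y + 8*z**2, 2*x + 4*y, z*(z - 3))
2*z + 1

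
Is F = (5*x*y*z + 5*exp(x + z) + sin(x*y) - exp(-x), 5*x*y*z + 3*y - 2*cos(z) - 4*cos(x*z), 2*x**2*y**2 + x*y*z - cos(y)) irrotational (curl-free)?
No, ∇×F = (4*x**2*y - 5*x*y + x*z - 4*x*sin(x*z) + sin(y) - 2*sin(z), -4*x*y**2 + 5*x*y - y*z + 5*exp(x + z), -5*x*z - x*cos(x*y) + 5*y*z + 4*z*sin(x*z))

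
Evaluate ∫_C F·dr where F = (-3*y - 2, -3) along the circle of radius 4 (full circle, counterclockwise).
48*pi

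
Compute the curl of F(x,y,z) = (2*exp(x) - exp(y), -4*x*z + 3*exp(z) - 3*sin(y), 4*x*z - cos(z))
(4*x - 3*exp(z), -4*z, -4*z + exp(y))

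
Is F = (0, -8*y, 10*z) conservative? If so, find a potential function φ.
Yes, F is conservative. φ = -4*y**2 + 5*z**2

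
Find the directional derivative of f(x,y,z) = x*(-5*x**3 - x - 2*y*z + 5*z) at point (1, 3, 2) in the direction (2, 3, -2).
-58*sqrt(17)/17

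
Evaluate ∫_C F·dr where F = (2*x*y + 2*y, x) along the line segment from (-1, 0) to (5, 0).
0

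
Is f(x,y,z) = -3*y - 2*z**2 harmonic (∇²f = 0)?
No, ∇²f = -4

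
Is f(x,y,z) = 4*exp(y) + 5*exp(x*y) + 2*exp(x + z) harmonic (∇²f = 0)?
No, ∇²f = 5*x**2*exp(x*y) + 5*y**2*exp(x*y) + 4*exp(y) + 4*exp(x + z)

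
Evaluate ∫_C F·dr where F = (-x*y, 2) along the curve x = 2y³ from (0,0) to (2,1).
2/7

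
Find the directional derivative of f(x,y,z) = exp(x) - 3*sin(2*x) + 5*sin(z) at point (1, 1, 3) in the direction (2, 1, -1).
sqrt(6)*(-5*cos(3) - 12*cos(2) + 2*E)/6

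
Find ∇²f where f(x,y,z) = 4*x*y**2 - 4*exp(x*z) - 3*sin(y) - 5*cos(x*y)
-4*x**2*exp(x*z) + 5*x**2*cos(x*y) + 8*x + 5*y**2*cos(x*y) - 4*z**2*exp(x*z) + 3*sin(y)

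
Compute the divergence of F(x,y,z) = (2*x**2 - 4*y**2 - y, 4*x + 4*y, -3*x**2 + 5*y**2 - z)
4*x + 3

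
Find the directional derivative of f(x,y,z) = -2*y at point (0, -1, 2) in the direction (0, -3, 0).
2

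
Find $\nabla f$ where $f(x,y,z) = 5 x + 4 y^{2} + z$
(5, 8*y, 1)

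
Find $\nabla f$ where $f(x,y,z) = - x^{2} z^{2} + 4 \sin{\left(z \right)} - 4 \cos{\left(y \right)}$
(-2*x*z**2, 4*sin(y), -2*x**2*z + 4*cos(z))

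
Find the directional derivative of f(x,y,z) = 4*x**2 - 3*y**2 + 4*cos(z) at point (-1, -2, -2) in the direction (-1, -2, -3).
-2*sqrt(14)*(3*sin(2) + 4)/7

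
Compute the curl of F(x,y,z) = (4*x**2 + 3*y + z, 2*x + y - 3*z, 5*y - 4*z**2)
(8, 1, -1)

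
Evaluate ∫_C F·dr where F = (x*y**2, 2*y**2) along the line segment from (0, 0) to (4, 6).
288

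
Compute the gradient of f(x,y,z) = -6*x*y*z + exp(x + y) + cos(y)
(-6*y*z + exp(x + y), -6*x*z + exp(x + y) - sin(y), -6*x*y)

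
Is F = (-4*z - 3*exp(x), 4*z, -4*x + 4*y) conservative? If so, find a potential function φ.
Yes, F is conservative. φ = -4*x*z + 4*y*z - 3*exp(x)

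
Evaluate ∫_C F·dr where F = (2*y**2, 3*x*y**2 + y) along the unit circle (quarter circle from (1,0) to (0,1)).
-5/6 + 3*pi/16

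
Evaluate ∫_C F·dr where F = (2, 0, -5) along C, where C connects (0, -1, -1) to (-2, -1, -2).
1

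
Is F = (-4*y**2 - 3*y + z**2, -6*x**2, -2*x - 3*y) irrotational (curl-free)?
No, ∇×F = (-3, 2*z + 2, -12*x + 8*y + 3)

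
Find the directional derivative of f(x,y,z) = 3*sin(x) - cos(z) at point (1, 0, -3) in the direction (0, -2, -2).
sqrt(2)*sin(3)/2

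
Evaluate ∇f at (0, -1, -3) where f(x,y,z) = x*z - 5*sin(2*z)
(-3, 0, -10*cos(6))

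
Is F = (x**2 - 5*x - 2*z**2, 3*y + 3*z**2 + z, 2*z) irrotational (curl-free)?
No, ∇×F = (-6*z - 1, -4*z, 0)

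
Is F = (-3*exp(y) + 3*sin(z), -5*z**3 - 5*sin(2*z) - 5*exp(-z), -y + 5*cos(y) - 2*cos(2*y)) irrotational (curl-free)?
No, ∇×F = (15*z**2 - 5*sin(y) + 4*sin(2*y) + 10*cos(2*z) - 1 - 5*exp(-z), 3*cos(z), 3*exp(y))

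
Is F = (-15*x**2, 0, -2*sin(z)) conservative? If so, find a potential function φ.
Yes, F is conservative. φ = -5*x**3 + 2*cos(z)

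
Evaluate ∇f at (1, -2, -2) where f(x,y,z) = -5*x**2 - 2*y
(-10, -2, 0)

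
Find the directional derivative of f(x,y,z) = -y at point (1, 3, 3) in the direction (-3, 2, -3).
-sqrt(22)/11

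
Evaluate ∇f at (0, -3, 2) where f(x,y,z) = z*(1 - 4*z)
(0, 0, -15)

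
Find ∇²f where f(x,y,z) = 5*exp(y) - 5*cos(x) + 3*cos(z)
5*exp(y) + 5*cos(x) - 3*cos(z)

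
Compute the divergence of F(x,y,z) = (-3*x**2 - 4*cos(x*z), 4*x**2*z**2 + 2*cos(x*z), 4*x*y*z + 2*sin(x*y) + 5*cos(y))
4*x*y - 6*x + 4*z*sin(x*z)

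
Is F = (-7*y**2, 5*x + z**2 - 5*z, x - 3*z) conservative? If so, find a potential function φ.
No, ∇×F = (5 - 2*z, -1, 14*y + 5) ≠ 0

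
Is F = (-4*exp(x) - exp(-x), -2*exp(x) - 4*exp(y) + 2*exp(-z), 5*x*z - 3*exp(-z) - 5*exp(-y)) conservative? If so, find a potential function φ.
No, ∇×F = (2*exp(-z) + 5*exp(-y), -5*z, -2*exp(x)) ≠ 0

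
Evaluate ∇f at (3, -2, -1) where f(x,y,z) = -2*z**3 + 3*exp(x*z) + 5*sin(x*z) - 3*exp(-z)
(-3*exp(-3) - 5*cos(3), 0, 15*cos(3) - 6 + 9*exp(-3) + 3*E)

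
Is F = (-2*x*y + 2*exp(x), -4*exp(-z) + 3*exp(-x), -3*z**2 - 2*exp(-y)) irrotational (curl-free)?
No, ∇×F = (-4*exp(-z) + 2*exp(-y), 0, 2*x - 3*exp(-x))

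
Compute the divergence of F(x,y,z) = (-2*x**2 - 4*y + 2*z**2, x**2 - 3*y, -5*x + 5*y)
-4*x - 3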